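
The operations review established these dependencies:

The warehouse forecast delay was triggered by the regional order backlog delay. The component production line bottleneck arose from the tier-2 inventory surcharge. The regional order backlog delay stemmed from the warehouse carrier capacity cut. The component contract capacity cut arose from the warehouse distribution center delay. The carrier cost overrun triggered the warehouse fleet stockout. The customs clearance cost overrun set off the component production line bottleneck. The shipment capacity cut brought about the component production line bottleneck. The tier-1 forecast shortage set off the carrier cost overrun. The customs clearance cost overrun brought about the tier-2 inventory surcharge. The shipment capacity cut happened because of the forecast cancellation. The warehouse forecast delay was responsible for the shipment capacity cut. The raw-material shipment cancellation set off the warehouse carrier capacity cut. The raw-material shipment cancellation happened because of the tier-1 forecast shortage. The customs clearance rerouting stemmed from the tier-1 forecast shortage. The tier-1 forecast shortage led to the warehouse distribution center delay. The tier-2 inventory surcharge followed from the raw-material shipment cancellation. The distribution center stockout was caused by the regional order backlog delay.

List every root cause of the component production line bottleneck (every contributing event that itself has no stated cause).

Tracing upstream from the component production line bottleneck: the component production line bottleneck ← the tier-2 inventory surcharge ← the raw-material shipment cancellation ← the tier-1 forecast shortage.
A separate upstream branch: the component production line bottleneck ← the shipment capacity cut ← the forecast cancellation.
A separate upstream branch: the component production line bottleneck ← the customs clearance cost overrun.
Each of those chain origins has no stated cause.

the customs clearance cost overrun, the forecast cancellation, the tier-1 forecast shortage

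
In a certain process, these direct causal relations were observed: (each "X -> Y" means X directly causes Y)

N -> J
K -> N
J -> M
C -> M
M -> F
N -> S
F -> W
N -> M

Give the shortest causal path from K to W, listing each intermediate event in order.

K → N
N → M
M → F
F → W
Length: 4 steps.

K → N → M → F → W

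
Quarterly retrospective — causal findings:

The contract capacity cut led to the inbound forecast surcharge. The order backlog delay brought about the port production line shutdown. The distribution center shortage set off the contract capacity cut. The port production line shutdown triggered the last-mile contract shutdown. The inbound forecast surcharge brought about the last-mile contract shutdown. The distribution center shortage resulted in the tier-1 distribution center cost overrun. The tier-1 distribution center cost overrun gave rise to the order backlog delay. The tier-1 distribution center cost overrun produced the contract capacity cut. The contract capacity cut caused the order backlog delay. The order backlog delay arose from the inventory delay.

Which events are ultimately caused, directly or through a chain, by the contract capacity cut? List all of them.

the inbound forecast surcharge, the last-mile contract shutdown, the order backlog delay, the port production line shutdown

Direct effects: the inbound forecast surcharge, the order backlog delay.
2 steps out: the port production line shutdown, the last-mile contract shutdown.
Not reachable from it: the distribution center shortage, the tier-1 distribution center cost overrun, the inventory delay.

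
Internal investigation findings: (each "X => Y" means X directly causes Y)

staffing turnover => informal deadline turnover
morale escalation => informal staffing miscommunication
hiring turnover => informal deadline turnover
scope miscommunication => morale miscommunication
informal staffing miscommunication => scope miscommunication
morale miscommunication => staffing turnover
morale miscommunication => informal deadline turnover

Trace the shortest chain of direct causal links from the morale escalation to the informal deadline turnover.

the morale escalation → the informal staffing miscommunication
the informal staffing miscommunication → the scope miscommunication
the scope miscommunication → the morale miscommunication
the morale miscommunication → the informal deadline turnover
Length: 4 steps.

the morale escalation → the informal staffing miscommunication → the scope miscommunication → the morale miscommunication → the informal deadline turnover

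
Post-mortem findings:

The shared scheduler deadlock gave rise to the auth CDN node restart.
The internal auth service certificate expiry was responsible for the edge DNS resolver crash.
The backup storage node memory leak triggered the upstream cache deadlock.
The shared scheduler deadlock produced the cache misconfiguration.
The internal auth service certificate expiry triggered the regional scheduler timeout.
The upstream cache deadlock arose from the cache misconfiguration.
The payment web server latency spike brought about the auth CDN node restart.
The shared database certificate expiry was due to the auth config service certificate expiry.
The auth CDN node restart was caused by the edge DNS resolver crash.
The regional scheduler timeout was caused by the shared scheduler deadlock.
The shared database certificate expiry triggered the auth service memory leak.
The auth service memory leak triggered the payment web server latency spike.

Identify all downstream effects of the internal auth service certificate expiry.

Direct effects: the regional scheduler timeout, the edge DNS resolver crash.
2 steps out: the auth CDN node restart.
Not reachable from it: the shared scheduler deadlock, the cache misconfiguration, the auth config service certificate expiry, the backup storage node memory leak, the upstream cache deadlock, the shared database certificate expiry, the auth service memory leak, the payment web server latency spike.

the auth CDN node restart, the edge DNS resolver crash, the regional scheduler timeout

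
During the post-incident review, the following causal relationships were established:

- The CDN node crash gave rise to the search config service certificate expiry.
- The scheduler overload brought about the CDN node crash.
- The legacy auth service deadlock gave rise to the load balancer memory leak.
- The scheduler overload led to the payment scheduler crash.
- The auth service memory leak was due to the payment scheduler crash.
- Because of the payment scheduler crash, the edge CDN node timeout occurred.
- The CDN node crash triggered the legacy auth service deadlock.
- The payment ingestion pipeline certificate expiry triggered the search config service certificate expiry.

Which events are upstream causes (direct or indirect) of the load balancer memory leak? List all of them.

the CDN node crash, the legacy auth service deadlock, the scheduler overload

Immediate cause of the load balancer memory leak: the legacy auth service deadlock.
Further upstream: the scheduler overload, the CDN node crash.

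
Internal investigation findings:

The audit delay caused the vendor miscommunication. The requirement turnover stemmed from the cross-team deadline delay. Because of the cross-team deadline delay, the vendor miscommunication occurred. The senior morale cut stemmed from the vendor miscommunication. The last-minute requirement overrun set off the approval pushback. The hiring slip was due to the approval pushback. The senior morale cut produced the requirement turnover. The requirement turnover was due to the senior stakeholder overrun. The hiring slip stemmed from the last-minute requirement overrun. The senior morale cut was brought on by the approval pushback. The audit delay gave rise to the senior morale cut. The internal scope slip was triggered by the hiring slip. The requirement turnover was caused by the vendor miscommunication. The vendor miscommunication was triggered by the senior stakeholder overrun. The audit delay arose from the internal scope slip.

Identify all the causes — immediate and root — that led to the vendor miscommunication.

Immediate causes of the vendor miscommunication: the cross-team deadline delay, the audit delay, the senior stakeholder overrun.
Further upstream: the last-minute requirement overrun, the approval pushback, the hiring slip, the internal scope slip.

the approval pushback, the audit delay, the cross-team deadline delay, the hiring slip, the internal scope slip, the last-minute requirement overrun, the senior stakeholder overrun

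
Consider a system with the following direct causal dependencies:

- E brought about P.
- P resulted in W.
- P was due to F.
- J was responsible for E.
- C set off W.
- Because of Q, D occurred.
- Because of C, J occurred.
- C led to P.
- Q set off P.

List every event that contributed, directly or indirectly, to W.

Immediate causes of W: C, P.
Further upstream: J, Q, F, E.

C, E, F, J, P, Q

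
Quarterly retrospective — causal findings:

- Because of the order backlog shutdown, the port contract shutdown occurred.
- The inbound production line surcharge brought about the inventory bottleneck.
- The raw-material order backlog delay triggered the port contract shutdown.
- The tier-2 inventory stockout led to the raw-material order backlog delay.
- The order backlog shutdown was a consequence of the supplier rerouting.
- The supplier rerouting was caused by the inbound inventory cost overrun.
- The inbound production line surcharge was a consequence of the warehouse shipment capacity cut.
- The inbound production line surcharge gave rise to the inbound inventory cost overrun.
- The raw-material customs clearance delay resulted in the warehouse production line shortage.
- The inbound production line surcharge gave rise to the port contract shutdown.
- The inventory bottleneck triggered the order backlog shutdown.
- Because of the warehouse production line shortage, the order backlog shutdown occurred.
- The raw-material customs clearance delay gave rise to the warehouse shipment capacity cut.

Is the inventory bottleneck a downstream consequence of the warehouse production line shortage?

The warehouse production line shortage leads to the order backlog shutdown, the port contract shutdown; the inventory bottleneck is not among them.

No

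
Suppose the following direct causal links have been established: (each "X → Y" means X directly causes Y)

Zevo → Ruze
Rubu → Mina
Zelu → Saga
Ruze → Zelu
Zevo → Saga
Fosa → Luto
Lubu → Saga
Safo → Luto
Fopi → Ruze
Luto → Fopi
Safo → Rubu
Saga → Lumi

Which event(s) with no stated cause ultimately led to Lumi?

Tracing upstream from Lumi: Lumi ← Saga ← Zelu ← Ruze ← Fopi ← Luto ← Safo.
A separate upstream branch: Lumi ← Saga ← Zelu ← Ruze ← Fopi ← Luto ← Fosa.
A separate upstream branch: Lumi ← Saga ← Zevo.
A separate upstream branch: Lumi ← Saga ← Lubu.
Each of those chain origins has no stated cause.

Fosa, Lubu, Safo, Zevo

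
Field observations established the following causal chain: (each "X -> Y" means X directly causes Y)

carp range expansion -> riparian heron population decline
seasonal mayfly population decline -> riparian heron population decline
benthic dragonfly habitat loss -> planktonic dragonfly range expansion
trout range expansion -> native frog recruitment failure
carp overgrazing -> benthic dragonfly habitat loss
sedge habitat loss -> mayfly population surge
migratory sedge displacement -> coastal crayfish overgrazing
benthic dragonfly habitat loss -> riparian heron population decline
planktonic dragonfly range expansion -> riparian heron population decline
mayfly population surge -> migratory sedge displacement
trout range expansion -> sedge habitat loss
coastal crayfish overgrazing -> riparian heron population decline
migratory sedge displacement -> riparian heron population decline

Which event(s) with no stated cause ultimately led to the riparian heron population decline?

the carp overgrazing, the carp range expansion, the seasonal mayfly population decline, the trout range expansion

Tracing upstream from the riparian heron population decline: the riparian heron population decline ← the migratory sedge displacement ← the mayfly population surge ← the sedge habitat loss ← the trout range expansion.
A separate upstream branch: the riparian heron population decline ← the benthic dragonfly habitat loss ← the carp overgrazing.
A separate upstream branch: the riparian heron population decline ← the seasonal mayfly population decline.
A separate upstream branch: the riparian heron population decline ← the carp range expansion.
Each of those chain origins has no stated cause.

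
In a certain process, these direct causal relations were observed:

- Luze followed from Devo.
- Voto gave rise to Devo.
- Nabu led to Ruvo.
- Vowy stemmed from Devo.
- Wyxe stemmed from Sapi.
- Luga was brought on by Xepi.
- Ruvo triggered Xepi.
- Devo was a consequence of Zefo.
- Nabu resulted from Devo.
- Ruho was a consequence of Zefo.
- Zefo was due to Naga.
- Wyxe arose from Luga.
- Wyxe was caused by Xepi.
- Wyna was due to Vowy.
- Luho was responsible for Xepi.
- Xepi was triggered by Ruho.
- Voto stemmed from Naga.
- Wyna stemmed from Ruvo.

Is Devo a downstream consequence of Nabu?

Nabu leads to Ruvo, Xepi, Luga, Wyna, Wyxe; Devo is not among them.

No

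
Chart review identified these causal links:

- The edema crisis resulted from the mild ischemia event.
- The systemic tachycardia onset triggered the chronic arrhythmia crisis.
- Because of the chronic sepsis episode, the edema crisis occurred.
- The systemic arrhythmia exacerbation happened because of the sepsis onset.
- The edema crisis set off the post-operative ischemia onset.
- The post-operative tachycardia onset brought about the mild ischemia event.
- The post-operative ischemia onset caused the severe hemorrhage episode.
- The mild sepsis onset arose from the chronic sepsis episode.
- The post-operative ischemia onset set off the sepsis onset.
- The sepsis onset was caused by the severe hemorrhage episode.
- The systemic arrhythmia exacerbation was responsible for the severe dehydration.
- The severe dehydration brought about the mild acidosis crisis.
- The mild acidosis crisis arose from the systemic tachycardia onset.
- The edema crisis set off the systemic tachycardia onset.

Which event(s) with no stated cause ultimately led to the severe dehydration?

Tracing upstream from the severe dehydration: the severe dehydration ← the systemic arrhythmia exacerbation ← the sepsis onset ← the post-operative ischemia onset ← the edema crisis ← the mild ischemia event ← the post-operative tachycardia onset.
A separate upstream branch: the severe dehydration ← the systemic arrhythmia exacerbation ← the sepsis onset ← the post-operative ischemia onset ← the edema crisis ← the chronic sepsis episode.
Each of those chain origins has no stated cause.

the chronic sepsis episode, the post-operative tachycardia onset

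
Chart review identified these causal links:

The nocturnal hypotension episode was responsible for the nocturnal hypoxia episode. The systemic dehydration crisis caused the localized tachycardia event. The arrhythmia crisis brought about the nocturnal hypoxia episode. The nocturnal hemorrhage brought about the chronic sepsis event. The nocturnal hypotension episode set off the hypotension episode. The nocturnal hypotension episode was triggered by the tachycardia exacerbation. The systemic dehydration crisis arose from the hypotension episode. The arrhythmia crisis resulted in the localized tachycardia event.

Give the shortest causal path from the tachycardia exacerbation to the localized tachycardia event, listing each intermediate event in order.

the tachycardia exacerbation → the nocturnal hypotension episode
the nocturnal hypotension episode → the hypotension episode
the hypotension episode → the systemic dehydration crisis
the systemic dehydration crisis → the localized tachycardia event
Length: 4 steps.

the tachycardia exacerbation → the nocturnal hypotension episode → the hypotension episode → the systemic dehydration crisis → the localized tachycardia event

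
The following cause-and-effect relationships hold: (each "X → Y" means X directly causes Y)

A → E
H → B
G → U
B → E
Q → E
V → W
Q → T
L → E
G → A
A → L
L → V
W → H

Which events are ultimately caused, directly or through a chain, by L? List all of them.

B, E, H, V, W

Direct effects: V, E.
2 steps out: W.
3 steps out: H.
4 steps out: B.
Not reachable from it: G, U, A, Q, T.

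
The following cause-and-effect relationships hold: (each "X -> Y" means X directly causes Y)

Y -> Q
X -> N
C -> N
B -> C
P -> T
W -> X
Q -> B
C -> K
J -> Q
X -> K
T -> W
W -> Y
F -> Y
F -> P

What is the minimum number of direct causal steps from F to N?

Shortest chain: F → P → T → W → X → N.

5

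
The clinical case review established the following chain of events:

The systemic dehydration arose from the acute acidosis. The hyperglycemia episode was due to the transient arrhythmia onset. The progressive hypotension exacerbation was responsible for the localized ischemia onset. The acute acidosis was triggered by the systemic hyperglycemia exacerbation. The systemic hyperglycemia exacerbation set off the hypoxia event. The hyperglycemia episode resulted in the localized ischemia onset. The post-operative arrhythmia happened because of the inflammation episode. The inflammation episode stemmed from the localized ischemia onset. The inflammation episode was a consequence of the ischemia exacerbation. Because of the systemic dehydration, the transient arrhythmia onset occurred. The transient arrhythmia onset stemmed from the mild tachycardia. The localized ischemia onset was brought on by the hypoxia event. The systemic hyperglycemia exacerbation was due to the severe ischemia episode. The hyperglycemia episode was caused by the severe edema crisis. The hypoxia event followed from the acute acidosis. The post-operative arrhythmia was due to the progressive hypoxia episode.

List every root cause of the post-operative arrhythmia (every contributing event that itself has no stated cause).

Tracing upstream from the post-operative arrhythmia: the post-operative arrhythmia ← the inflammation episode ← the localized ischemia onset ← the hyperglycemia episode ← the severe edema crisis.
A separate upstream branch: the post-operative arrhythmia ← the progressive hypoxia episode.
A separate upstream branch: the post-operative arrhythmia ← the inflammation episode ← the localized ischemia onset ← the hypoxia event ← the systemic hyperglycemia exacerbation ← the severe ischemia episode.
A separate upstream branch: the post-operative arrhythmia ← the inflammation episode ← the ischemia exacerbation.
A separate upstream branch: the post-operative arrhythmia ← the inflammation episode ← the localized ischemia onset ← the hyperglycemia episode ← the transient arrhythmia onset ← the mild tachycardia.
A separate upstream branch: the post-operative arrhythmia ← the inflammation episode ← the localized ischemia onset ← the progressive hypotension exacerbation.
Each of those chain origins has no stated cause.

the ischemia exacerbation, the mild tachycardia, the progressive hypotension exacerbation, the progressive hypoxia episode, the severe edema crisis, the severe ischemia episode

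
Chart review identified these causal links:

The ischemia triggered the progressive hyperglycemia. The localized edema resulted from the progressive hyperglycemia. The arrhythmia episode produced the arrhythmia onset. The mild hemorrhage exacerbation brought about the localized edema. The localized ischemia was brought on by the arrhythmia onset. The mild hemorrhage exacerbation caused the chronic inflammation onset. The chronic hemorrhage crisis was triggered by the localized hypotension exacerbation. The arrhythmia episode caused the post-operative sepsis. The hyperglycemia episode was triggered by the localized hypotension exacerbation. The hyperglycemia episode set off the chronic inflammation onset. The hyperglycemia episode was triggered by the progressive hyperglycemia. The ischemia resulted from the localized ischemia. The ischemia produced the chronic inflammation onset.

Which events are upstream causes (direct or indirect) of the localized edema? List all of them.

Immediate causes of the localized edema: the mild hemorrhage exacerbation, the progressive hyperglycemia.
Further upstream: the arrhythmia episode, the arrhythmia onset, the localized ischemia, the ischemia.

the arrhythmia episode, the arrhythmia onset, the ischemia, the localized ischemia, the mild hemorrhage exacerbation, the progressive hyperglycemia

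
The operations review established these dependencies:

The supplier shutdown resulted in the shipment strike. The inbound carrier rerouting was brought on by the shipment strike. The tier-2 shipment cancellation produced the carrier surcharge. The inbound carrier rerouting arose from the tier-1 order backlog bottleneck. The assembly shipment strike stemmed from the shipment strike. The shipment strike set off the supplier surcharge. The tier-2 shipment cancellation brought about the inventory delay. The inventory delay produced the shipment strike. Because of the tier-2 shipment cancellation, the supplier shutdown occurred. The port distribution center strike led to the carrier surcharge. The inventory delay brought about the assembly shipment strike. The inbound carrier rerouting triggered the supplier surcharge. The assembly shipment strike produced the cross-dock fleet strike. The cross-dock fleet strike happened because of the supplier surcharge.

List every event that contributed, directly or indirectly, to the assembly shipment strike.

the inventory delay, the shipment strike, the supplier shutdown, the tier-2 shipment cancellation

Immediate causes of the assembly shipment strike: the inventory delay, the shipment strike.
Further upstream: the tier-2 shipment cancellation, the supplier shutdown.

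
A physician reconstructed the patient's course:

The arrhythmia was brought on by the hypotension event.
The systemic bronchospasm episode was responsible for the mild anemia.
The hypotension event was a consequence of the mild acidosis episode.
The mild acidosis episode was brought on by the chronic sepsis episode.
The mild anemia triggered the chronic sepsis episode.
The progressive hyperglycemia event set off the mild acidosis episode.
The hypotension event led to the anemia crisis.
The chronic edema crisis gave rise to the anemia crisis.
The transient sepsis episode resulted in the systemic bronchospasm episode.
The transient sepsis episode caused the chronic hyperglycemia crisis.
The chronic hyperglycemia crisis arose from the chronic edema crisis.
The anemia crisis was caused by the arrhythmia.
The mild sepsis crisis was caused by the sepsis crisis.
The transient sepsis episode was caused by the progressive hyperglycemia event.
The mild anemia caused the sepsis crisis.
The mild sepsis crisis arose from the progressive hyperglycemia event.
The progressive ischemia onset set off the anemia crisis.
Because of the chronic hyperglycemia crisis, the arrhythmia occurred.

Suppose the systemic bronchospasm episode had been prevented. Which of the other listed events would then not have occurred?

Downstream of the systemic bronchospasm episode: the mild anemia, the chronic sepsis episode, the mild acidosis episode, the sepsis crisis, the mild sepsis crisis, the hypotension event, the arrhythmia, the anemia crisis.
Of those, still caused via another path: the mild acidosis episode, the mild sepsis crisis, the hypotension event, the arrhythmia, the anemia crisis.
The remainder have no surviving cause.

the chronic sepsis episode, the mild anemia, the sepsis crisis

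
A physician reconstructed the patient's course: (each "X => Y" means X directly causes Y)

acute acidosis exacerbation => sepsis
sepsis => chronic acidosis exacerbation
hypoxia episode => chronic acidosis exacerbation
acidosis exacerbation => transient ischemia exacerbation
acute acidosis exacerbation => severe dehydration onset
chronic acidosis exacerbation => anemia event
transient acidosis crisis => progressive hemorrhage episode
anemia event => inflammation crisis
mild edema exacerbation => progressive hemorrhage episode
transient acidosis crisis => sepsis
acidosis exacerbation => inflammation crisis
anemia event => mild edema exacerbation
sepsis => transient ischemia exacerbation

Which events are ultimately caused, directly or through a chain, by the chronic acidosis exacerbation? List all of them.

Direct effects: the anemia event.
2 steps out: the mild edema exacerbation, the inflammation crisis.
3 steps out: the progressive hemorrhage episode.
Not reachable from it: the transient acidosis crisis, the hypoxia episode, the acute acidosis exacerbation, the severe dehydration onset, the sepsis, the acidosis exacerbation, the transient ischemia exacerbation.

the anemia event, the inflammation crisis, the mild edema exacerbation, the progressive hemorrhage episode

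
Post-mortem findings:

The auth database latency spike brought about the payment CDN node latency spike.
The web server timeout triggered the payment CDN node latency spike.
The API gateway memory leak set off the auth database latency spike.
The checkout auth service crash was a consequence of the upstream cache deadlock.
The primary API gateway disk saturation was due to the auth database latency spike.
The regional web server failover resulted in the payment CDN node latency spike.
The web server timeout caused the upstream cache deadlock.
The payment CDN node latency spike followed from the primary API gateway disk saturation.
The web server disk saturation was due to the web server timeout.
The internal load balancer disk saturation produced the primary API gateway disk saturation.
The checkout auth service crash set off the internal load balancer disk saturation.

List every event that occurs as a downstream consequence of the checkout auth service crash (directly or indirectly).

the internal load balancer disk saturation, the payment CDN node latency spike, the primary API gateway disk saturation

Direct effects: the internal load balancer disk saturation.
2 steps out: the primary API gateway disk saturation.
3 steps out: the payment CDN node latency spike.
Not reachable from it: the regional web server failover, the web server timeout, the web server disk saturation, the upstream cache deadlock, the API gateway memory leak, the auth database latency spike.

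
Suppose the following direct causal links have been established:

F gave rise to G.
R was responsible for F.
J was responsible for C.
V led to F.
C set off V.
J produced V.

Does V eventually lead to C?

V leads to F, G; C is not among them.

No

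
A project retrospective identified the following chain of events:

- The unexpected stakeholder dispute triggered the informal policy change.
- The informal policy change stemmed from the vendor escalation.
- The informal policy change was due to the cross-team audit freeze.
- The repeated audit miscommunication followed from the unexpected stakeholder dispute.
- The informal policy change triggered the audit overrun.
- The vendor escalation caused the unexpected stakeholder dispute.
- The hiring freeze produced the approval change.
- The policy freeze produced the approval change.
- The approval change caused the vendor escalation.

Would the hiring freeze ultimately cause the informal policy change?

There is a causal chain: the hiring freeze → the approval change → the vendor escalation → the informal policy change.

Yes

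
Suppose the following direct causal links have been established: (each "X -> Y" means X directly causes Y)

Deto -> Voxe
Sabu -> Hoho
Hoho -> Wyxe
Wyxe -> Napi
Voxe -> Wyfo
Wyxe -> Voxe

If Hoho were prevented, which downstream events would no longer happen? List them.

Downstream of Hoho: Wyxe, Voxe, Wyfo, Napi.
Of those, still caused via another path: Voxe, Wyfo.
The remainder have no surviving cause.

Napi, Wyxe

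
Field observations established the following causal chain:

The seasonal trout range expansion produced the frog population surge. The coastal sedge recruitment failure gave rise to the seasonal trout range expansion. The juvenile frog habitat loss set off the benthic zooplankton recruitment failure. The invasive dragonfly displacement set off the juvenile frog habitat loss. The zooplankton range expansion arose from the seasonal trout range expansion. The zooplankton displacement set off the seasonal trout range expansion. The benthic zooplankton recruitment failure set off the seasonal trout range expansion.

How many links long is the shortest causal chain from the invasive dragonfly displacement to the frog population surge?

Shortest chain: the invasive dragonfly displacement → the juvenile frog habitat loss → the benthic zooplankton recruitment failure → the seasonal trout range expansion → the frog population surge.

4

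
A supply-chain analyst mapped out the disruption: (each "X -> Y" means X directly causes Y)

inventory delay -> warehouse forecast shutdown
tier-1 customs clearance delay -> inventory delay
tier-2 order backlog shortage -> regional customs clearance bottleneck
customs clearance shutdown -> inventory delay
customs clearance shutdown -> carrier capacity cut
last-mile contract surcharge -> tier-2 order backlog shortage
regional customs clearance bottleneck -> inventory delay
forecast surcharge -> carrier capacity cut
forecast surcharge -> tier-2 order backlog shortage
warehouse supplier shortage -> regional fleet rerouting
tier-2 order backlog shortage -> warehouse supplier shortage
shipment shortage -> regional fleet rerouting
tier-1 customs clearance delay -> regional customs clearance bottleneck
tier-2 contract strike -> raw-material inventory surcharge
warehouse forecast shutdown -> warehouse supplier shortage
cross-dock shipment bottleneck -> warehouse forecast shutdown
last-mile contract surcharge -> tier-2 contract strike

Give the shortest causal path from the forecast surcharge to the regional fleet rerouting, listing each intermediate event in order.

the forecast surcharge → the tier-2 order backlog shortage → the warehouse supplier shortage → the regional fleet rerouting

the forecast surcharge → the tier-2 order backlog shortage
the tier-2 order backlog shortage → the warehouse supplier shortage
the warehouse supplier shortage → the regional fleet rerouting
Length: 3 steps.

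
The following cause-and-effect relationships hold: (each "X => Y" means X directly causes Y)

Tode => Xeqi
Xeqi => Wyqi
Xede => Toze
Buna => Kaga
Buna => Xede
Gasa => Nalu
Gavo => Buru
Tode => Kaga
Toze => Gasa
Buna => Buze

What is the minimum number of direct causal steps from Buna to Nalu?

4

Shortest chain: Buna → Xede → Toze → Gasa → Nalu.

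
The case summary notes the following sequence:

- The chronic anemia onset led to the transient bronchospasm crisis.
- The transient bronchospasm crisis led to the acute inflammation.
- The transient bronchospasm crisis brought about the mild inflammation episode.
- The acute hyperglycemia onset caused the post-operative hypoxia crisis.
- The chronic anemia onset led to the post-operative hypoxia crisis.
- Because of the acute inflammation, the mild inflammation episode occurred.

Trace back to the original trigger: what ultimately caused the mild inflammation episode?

the chronic anemia onset

Tracing upstream from the mild inflammation episode: the mild inflammation episode ← the transient bronchospasm crisis ← the chronic anemia onset.
The chronic anemia onset has no stated cause, so it is the root.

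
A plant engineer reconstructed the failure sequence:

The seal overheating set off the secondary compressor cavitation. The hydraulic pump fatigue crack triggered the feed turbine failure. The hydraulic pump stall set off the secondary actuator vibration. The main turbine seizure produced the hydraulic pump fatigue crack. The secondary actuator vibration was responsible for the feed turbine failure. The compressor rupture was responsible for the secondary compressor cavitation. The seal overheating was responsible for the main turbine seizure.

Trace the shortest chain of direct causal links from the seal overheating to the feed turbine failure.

the seal overheating → the main turbine seizure → the hydraulic pump fatigue crack → the feed turbine failure

the seal overheating → the main turbine seizure
the main turbine seizure → the hydraulic pump fatigue crack
the hydraulic pump fatigue crack → the feed turbine failure
Length: 3 steps.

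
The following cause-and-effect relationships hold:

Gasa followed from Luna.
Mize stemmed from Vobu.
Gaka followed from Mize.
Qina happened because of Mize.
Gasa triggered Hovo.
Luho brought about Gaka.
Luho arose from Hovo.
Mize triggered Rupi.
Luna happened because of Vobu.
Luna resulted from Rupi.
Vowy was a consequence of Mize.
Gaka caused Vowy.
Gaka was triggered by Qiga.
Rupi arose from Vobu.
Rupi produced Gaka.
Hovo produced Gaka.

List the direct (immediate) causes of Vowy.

Gaka, Mize

Upstream contributors include Vobu, Rupi, Luna, Gasa, Hovo, Luho, Qiga, but only Gaka, Mize feed directly into Vowy.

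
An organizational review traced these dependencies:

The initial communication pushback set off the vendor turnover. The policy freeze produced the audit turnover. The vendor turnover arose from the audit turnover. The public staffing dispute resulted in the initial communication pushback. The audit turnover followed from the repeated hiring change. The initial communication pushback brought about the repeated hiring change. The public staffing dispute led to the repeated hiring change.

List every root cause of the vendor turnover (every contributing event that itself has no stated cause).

Tracing upstream from the vendor turnover: the vendor turnover ← the initial communication pushback ← the public staffing dispute.
A separate upstream branch: the vendor turnover ← the audit turnover ← the policy freeze.
Each of those chain origins has no stated cause.

the policy freeze, the public staffing dispute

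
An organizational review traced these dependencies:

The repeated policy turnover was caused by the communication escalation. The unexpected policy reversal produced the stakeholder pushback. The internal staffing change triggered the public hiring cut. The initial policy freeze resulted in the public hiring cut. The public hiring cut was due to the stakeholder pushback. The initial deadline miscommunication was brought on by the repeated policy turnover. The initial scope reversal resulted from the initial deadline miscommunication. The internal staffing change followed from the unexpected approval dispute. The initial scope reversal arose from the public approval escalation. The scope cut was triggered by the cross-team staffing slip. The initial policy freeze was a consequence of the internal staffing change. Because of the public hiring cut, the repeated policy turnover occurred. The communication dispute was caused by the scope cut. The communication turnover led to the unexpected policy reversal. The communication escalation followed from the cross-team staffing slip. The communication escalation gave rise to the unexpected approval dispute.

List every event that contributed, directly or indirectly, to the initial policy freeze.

the communication escalation, the cross-team staffing slip, the internal staffing change, the unexpected approval dispute

Immediate cause of the initial policy freeze: the internal staffing change.
Further upstream: the cross-team staffing slip, the communication escalation, the unexpected approval dispute.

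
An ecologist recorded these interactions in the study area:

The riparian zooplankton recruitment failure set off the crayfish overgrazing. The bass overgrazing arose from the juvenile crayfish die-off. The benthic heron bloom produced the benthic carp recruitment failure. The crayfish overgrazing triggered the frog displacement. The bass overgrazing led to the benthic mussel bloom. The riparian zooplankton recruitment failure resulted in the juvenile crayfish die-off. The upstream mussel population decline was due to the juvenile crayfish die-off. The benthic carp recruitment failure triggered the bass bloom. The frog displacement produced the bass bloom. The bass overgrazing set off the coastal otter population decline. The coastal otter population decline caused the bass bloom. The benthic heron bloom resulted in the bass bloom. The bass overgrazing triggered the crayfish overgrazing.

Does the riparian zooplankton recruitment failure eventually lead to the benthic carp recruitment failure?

No

The riparian zooplankton recruitment failure leads to the juvenile crayfish die-off, the bass overgrazing, the crayfish overgrazing, the frog displacement, the coastal otter population decline, the benthic mussel bloom, the upstream mussel population decline, the bass bloom; the benthic carp recruitment failure is not among them.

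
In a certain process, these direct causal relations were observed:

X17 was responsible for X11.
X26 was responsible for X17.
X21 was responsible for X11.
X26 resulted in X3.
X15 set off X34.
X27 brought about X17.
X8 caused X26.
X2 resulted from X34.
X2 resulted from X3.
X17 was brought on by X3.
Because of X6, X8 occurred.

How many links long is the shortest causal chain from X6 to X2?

Shortest chain: X6 → X8 → X26 → X3 → X2.

4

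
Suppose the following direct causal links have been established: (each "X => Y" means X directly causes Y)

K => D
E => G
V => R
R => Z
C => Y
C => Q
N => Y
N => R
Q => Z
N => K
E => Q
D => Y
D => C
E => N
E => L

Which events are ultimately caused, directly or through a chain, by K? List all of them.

C, D, Q, Y, Z

Direct effects: D.
2 steps out: C, Y.
3 steps out: Q.
4 steps out: Z.
Not reachable from it: E, G, N, V, R, L.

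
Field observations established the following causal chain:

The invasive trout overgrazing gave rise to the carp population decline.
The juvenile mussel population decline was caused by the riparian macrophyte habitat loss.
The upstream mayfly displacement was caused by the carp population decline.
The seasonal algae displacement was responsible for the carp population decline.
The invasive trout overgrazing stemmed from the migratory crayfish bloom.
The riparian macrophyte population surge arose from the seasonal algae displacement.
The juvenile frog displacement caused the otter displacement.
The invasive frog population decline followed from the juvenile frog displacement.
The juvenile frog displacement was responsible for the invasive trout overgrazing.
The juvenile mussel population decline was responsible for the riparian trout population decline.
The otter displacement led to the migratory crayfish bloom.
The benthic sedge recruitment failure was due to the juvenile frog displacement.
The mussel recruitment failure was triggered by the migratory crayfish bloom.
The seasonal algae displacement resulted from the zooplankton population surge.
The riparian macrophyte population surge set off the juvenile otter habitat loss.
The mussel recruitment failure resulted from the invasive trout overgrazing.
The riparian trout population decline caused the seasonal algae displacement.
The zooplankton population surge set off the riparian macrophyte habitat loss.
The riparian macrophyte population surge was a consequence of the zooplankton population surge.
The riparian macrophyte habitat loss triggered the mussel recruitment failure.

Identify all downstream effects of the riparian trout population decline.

the carp population decline, the juvenile otter habitat loss, the riparian macrophyte population surge, the seasonal algae displacement, the upstream mayfly displacement

Direct effects: the seasonal algae displacement.
2 steps out: the riparian macrophyte population surge, the carp population decline.
3 steps out: the upstream mayfly displacement, the juvenile otter habitat loss.
Not reachable from it: the zooplankton population surge, the riparian macrophyte habitat loss, the juvenile mussel population decline, the juvenile frog displacement, the otter displacement, the benthic sedge recruitment failure, the migratory crayfish bloom, the invasive trout overgrazing, the mussel recruitment failure, the invasive frog population decline.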